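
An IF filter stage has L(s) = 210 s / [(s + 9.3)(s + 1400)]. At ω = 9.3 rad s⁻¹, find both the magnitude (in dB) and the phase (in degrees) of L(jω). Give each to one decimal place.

|L| = -19.5 dB, ∠L = 44.6°

|j9.3| = 9.3
|j9.3 + 9.3| = √(9.3² + 9.3²) = 13.15
|j9.3 + 1400| = √(9.3² + 1400²) = 1400
|L(j9.3)| = 210 × 9.3 / (13.15 × 1400) = 0.10606
20 log₁₀(0.10606) = -19.49 dB
∠(j9.3) = 90.00°
∠(j9.3 + 9.3) = arctan(9.3/9.3) = 45.00°
∠(j9.3 + 1400) = arctan(9.3/1400) = 0.38°
∠L(j9.3) = 90.00° − (45.00° + 0.38°) = 44.62°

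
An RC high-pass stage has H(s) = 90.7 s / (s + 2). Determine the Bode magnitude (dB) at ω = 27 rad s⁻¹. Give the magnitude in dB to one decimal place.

39.1 dB

|j27| = 27
|j27 + 2| = √(27² + 2²) = 27.07
|H(j27)| = 90.7 × 27 / 27.07 = 90.452
20 log₁₀(90.452) = 39.13 dB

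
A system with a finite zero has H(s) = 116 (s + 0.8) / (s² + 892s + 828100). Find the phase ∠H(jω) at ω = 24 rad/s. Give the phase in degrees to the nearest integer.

87°

∠(j24 + 0.8) = arctan(24/0.8) = 88.09°
∠[(j24)² + 892(j24) + 828100] = ∠[8.2752e+05 + j21408] = 1.48°
∠H(j24) = 88.09° − 1.48° = 86.61°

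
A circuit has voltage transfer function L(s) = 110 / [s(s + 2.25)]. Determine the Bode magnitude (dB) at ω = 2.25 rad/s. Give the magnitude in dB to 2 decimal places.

|j2.25 + 2.25| = √(2.25² + 2.25²) = 3.182
|j2.25| = 2.25
|L(j2.25)| = 110 / (3.182 × 2.25) = 15.364
20 log₁₀(15.364) = 23.730 dB

23.73 dB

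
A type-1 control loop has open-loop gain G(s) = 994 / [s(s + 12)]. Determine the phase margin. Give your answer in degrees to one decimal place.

21.5°

Gain crossover: |G(jω)| = 1 at ω ≈ 30.4 rad/s.
∠G(j30.4) = −90° − arctan(30.4/12) ≈ -158.46°
PM = 180° + (-158.46°) = 21.54°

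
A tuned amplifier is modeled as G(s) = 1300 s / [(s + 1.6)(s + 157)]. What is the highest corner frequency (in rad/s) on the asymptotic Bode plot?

Break frequencies occur at each pole and zero magnitude: 1.6 rad/s, 157 rad/s.
The highest is 157 rad/s.

157 rad/s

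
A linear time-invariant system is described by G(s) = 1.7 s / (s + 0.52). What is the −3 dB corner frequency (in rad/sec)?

0.52 rad/sec

For a single-pole high-pass, the −3 dB point is at the pole: ω = 0.52 rad/sec.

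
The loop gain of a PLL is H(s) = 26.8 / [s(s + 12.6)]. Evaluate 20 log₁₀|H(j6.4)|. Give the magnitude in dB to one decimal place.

|j6.4 + 12.6| = √(6.4² + 12.6²) = 14.13
|j6.4| = 6.4
|H(j6.4)| = 26.8 / (14.13 × 6.4) = 0.29631
20 log₁₀(0.29631) = -10.57 dB

-10.6 dB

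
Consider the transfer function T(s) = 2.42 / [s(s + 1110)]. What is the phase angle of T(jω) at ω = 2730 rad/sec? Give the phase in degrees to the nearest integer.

∠(j2730 + 1110) = arctan(2730/1110) = 67.87°
∠(j2730) = 90.00°
∠T(j2730) = − (67.87° + 90.00°) = -157.87°

-158°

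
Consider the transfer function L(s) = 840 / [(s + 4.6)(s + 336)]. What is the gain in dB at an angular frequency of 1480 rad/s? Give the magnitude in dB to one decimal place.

-68.5 dB

|j1480 + 4.6| = √(1480² + 4.6²) = 1480
|j1480 + 336| = √(1480² + 336²) = 1518
|L(j1480)| = 840 / (1480 × 1518) = 0.00037397
20 log₁₀(0.00037397) = -68.54 dB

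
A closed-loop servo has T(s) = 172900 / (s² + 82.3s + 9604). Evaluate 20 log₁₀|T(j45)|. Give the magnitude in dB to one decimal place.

|(j45)² + 82.3(j45) + 9604| = |7579 + j3703.5| = 8435
|T(j45)| = 172900 / 8435 = 20.497
20 log₁₀(20.497) = 26.23 dB

26.2 dB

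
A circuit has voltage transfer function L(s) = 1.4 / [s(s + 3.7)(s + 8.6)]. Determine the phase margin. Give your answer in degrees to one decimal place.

89.0 deg

Gain crossover: |L(jω)| = 1 at ω ≈ 0.044 rad/s.
∠L(j0.044) = −90° − arctan(0.044/3.7) − arctan(0.044/8.6) ≈ -90.97°
PM = 180° + (-90.97°) = 89.03°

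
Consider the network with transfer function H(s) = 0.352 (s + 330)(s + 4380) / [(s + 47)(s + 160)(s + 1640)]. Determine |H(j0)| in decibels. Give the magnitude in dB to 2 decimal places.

-27.69 dB

H(0) = 0.352 × 330 × 4380 / (47 × 160 × 1640) = 0.041254
20 log₁₀(0.041254) = -27.691 dB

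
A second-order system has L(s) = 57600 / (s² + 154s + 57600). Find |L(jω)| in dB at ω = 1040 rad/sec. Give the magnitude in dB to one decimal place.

|(j1040)² + 154(j1040) + 57600| = |-1.024e+06 + j1.6016e+05| = 1.036e+06
|L(j1040)| = 57600 / 1.036e+06 = 0.055574
20 log₁₀(0.055574) = -25.10 dB

-25.1 dB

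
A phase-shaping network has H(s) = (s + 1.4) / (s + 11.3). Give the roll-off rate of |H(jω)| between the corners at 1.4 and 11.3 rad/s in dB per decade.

20 dB/decade

In this band the factors already past their corner are: zero at 1.4; net slope = 20 dB/decade.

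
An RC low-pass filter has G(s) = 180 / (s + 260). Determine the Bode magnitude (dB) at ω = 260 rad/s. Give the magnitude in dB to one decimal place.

|j260 + 260| = √(260² + 260²) = 367.7
|G(j260)| = 180 / 367.7 = 0.48954
20 log₁₀(0.48954) = -6.20 dB

-6.2 dB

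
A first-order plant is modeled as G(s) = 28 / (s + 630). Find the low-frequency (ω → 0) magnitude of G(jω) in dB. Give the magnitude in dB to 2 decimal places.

-27.04 dB

G(0) = 28 / 630 = 0.044444
20 log₁₀(0.044444) = -27.044 dB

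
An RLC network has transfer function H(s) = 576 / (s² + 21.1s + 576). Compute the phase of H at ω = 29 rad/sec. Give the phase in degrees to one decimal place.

∠[(j29)² + 21.1(j29) + 576] = ∠[-265 + j611.9] = 113.42°
∠H(j29) = −113.42° = -113.42°

-113.4°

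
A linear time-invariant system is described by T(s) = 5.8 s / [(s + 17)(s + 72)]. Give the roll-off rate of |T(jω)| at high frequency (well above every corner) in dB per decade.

-20 dB/decade

With 1 zero and 2 poles, the high-frequency asymptotic slope is 20 × (1 − 2) = -20 dB/decade.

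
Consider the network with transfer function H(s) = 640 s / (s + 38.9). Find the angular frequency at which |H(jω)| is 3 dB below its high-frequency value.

38.9 rad s⁻¹

For a single-pole high-pass, the −3 dB point is at the pole: ω = 38.9 rad s⁻¹.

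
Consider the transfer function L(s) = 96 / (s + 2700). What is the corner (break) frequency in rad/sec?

2700 rad/sec

The single real pole at s = −2700 gives a corner at ω = 2700 rad/sec.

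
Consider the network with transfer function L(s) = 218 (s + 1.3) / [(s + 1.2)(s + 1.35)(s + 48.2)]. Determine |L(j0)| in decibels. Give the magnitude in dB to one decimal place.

11.2 dB

L(0) = 218 × 1.3 / (1.2 × 1.35 × 48.2) = 3.6294
20 log₁₀(3.6294) = 11.20 dB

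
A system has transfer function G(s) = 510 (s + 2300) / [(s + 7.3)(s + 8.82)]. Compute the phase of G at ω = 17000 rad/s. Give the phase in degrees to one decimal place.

-97.7°

∠(j17000 + 2300) = arctan(17000/2300) = 82.30°
∠(j17000 + 7.3) = arctan(17000/7.3) = 89.98°
∠(j17000 + 8.82) = arctan(17000/8.82) = 89.97°
∠G(j17000) = 82.30° − (89.98° + 89.97°) = -97.65°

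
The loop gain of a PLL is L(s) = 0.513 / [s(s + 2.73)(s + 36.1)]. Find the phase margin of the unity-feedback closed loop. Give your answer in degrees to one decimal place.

89.9°

Gain crossover: |L(jω)| = 1 at ω ≈ 0.00521 rad/s.
∠L(j0.00521) = −90° − arctan(0.00521/2.73) − arctan(0.00521/36.1) ≈ -90.12°
PM = 180° + (-90.12°) = 89.88°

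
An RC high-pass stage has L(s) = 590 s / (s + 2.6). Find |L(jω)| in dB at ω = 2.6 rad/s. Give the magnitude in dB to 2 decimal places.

52.41 dB

|j2.6| = 2.6
|j2.6 + 2.6| = √(2.6² + 2.6²) = 3.677
|L(j2.6)| = 590 × 2.6 / 3.677 = 417.19
20 log₁₀(417.19) = 52.407 dB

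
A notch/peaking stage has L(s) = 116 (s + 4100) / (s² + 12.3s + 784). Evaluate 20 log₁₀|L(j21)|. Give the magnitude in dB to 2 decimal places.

|j21 + 4100| = √(21² + 4100²) = 4100
|(j21)² + 12.3(j21) + 784| = |343 + j258.3| = 429.4
|L(j21)| = 116 × 4100 / 429.4 = 1107.7
20 log₁₀(1107.7) = 60.888 dB

60.89 dB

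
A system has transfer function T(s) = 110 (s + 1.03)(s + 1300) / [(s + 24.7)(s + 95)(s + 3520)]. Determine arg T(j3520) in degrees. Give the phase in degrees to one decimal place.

-63.3°

∠(j3520 + 1.03) = arctan(3520/1.03) = 89.98°
∠(j3520 + 1300) = arctan(3520/1300) = 69.73°
∠(j3520 + 24.7) = arctan(3520/24.7) = 89.60°
∠(j3520 + 95) = arctan(3520/95) = 88.45°
∠(j3520 + 3520) = arctan(3520/3520) = 45.00°
∠T(j3520) = 89.98° + 69.73° − (89.60° + 88.45° + 45.00°) = -63.34°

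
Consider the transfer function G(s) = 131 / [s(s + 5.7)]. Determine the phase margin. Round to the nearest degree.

Gain crossover: |G(jω)| = 1 at ω ≈ 10.8 rad/s.
∠G(j10.8) = −90° − arctan(10.8/5.7) ≈ -152.09°
PM = 180° + (-152.09°) = 27.91°

28°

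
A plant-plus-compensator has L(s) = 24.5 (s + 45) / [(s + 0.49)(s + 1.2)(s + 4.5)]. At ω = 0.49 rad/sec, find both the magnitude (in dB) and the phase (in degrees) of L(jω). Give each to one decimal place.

|j0.49 + 45| = √(0.49² + 45²) = 45
|j0.49 + 0.49| = √(0.49² + 0.49²) = 0.693
|j0.49 + 1.2| = √(0.49² + 1.2²) = 1.296
|j0.49 + 4.5| = √(0.49² + 4.5²) = 4.527
|L(j0.49)| = 24.5 × 45 / (0.693 × 1.296 × 4.527) = 271.18
20 log₁₀(271.18) = 48.67 dB
∠(j0.49 + 45) = arctan(0.49/45) = 0.62°
∠(j0.49 + 0.49) = arctan(0.49/0.49) = 45.00°
∠(j0.49 + 1.2) = arctan(0.49/1.2) = 22.21°
∠(j0.49 + 4.5) = arctan(0.49/4.5) = 6.21°
∠L(j0.49) = 0.62° − (45.00° + 22.21° + 6.21°) = -72.80°

|L| = 48.7 dB, ∠L = -72.8°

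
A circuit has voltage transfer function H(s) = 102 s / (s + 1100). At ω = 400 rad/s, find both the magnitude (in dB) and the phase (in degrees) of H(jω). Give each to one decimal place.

|H| = 30.8 dB, ∠H = 70.0 deg

|j400| = 400
|j400 + 1100| = √(400² + 1100²) = 1170
|H(j400)| = 102 × 400 / 1170 = 34.858
20 log₁₀(34.858) = 30.85 dB
∠(j400) = 90.00°
∠(j400 + 1100) = arctan(400/1100) = 19.98°
∠H(j400) = 90.00° − 19.98° = 70.02°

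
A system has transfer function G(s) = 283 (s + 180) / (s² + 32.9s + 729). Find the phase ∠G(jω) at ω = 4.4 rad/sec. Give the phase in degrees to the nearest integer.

∠(j4.4 + 180) = arctan(4.4/180) = 1.40°
∠[(j4.4)² + 32.9(j4.4) + 729] = ∠[709.64 + j144.76] = 11.53°
∠G(j4.4) = 1.40° − 11.53° = -10.13°

-10°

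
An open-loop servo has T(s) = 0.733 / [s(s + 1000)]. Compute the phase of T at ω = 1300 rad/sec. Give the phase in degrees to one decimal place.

-142.4°

∠(j1300 + 1000) = arctan(1300/1000) = 52.43°
∠(j1300) = 90.00°
∠T(j1300) = − (52.43° + 90.00°) = -142.43°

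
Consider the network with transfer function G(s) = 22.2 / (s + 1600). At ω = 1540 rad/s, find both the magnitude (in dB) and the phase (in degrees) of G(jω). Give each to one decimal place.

|j1540 + 1600| = √(1540² + 1600²) = 2221
|G(j1540)| = 22.2 / 2221 = 0.0099968
20 log₁₀(0.0099968) = -40.00 dB
∠(j1540 + 1600) = arctan(1540/1600) = 43.91°
∠G(j1540) = −43.91° = -43.91°

|G| = -40.0 dB, ∠G = -43.9°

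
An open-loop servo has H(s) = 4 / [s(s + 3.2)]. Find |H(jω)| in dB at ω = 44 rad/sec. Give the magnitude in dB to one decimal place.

-53.7 dB

|j44 + 3.2| = √(44² + 3.2²) = 44.12
|j44| = 44
|H(j44)| = 4 / (44.12 × 44) = 0.0020607
20 log₁₀(0.0020607) = -53.72 dB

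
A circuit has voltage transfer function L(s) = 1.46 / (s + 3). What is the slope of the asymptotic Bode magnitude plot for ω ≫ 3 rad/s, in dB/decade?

With 0 zeros and 1 pole, the high-frequency asymptotic slope is 20 × (0 − 1) = -20 dB/decade.

-20 dB/decade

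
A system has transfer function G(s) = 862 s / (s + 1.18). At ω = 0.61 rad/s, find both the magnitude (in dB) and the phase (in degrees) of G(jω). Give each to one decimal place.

|j0.61| = 0.61
|j0.61 + 1.18| = √(0.61² + 1.18²) = 1.328
|G(j0.61)| = 862 × 0.61 / 1.328 = 395.85
20 log₁₀(395.85) = 51.95 dB
∠(j0.61) = 90.00°
∠(j0.61 + 1.18) = arctan(0.61/1.18) = 27.34°
∠G(j0.61) = 90.00° − 27.34° = 62.66°

|G| = 52.0 dB, ∠G = 62.7°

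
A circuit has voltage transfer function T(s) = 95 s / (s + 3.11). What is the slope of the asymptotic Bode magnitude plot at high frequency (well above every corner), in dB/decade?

0 dB/decade

With 1 zero and 1 pole, the high-frequency asymptotic slope is 20 × (1 − 1) = 0 dB/decade.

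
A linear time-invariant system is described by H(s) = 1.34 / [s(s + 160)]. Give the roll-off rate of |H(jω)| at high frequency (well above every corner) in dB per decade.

With 0 zeros and 2 poles, the high-frequency asymptotic slope is 20 × (0 − 2) = -40 dB/decade.

-40 dB/decade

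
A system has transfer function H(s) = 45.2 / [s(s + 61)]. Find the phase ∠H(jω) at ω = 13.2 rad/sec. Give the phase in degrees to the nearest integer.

∠(j13.2 + 61) = arctan(13.2/61) = 12.21°
∠(j13.2) = 90.00°
∠H(j13.2) = − (12.21° + 90.00°) = -102.21°

-102 deg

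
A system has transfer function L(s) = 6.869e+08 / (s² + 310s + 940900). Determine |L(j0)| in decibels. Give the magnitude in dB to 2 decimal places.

57.27 dB

L(0) = 6.869e+08 / 940900 = 730.05
20 log₁₀(730.05) = 57.267 dB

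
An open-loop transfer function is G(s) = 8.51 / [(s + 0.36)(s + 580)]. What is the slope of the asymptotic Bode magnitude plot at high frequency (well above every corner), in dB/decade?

-40 dB/decade

With 0 zeros and 2 poles, the high-frequency asymptotic slope is 20 × (0 − 2) = -40 dB/decade.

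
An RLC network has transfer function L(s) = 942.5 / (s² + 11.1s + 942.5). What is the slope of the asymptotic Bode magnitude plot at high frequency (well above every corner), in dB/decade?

With 0 zeros and 2 poles, the high-frequency asymptotic slope is 20 × (0 − 2) = -40 dB/decade.

-40 dB/decade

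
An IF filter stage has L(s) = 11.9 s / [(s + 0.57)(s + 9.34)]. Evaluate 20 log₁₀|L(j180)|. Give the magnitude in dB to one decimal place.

-23.6 dB

|j180| = 180
|j180 + 0.57| = √(180² + 0.57²) = 180
|j180 + 9.34| = √(180² + 9.34²) = 180.2
|L(j180)| = 11.9 × 180 / (180 × 180.2) = 0.066022
20 log₁₀(0.066022) = -23.61 dB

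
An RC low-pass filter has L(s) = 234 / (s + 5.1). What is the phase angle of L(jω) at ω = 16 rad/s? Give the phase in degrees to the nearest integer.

∠(j16 + 5.1) = arctan(16/5.1) = 72.32°
∠L(j16) = −72.32° = -72.32°

-72°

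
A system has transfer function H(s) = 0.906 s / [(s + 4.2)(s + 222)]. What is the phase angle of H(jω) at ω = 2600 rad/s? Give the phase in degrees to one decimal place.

∠(j2600) = 90.00°
∠(j2600 + 4.2) = arctan(2600/4.2) = 89.91°
∠(j2600 + 222) = arctan(2600/222) = 85.12°
∠H(j2600) = 90.00° − (89.91° + 85.12°) = -85.03°

-85.0°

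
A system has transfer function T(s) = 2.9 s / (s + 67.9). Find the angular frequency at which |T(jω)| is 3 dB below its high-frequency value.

For a single-pole high-pass, the −3 dB point is at the pole: ω = 67.9 rad s⁻¹.

67.9 rad s⁻¹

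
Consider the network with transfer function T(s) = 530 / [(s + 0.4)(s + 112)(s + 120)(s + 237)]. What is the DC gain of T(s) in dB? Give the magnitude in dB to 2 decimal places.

-67.62 dB

T(0) = 530 / (0.4 × 112 × 120 × 237) = 0.00041598
20 log₁₀(0.00041598) = -67.619 dB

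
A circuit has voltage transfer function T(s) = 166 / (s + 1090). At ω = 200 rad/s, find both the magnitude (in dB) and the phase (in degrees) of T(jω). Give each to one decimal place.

|T| = -16.5 dB, ∠T = -10.4°

|j200 + 1090| = √(200² + 1090²) = 1108
|T(j200)| = 166 / 1108 = 0.14979
20 log₁₀(0.14979) = -16.49 dB
∠(j200 + 1090) = arctan(200/1090) = 10.40°
∠T(j200) = −10.40° = -10.40°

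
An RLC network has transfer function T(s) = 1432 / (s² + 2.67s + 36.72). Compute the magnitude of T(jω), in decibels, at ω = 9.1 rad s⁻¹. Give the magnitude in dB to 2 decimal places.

28.78 dB

|(j9.1)² + 2.67(j9.1) + 36.72| = |-46.09 + j24.297| = 52.1
|T(j9.1)| = 1432 / 52.1 = 27.484
20 log₁₀(27.484) = 28.782 dB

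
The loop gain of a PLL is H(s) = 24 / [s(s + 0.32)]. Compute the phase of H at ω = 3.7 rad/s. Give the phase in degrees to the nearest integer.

-175°

∠(j3.7 + 0.32) = arctan(3.7/0.32) = 85.06°
∠(j3.7) = 90.00°
∠H(j3.7) = − (85.06° + 90.00°) = -175.06°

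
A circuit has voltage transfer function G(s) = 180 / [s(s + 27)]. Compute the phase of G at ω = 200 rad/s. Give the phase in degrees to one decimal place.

∠(j200 + 27) = arctan(200/27) = 82.31°
∠(j200) = 90.00°
∠G(j200) = − (82.31° + 90.00°) = -172.31°

-172.3 deg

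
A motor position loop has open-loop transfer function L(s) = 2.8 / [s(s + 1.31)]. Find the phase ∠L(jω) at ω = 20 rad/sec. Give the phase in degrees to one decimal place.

∠(j20 + 1.31) = arctan(20/1.31) = 86.25°
∠(j20) = 90.00°
∠L(j20) = − (86.25° + 90.00°) = -176.25°

-176.3 deg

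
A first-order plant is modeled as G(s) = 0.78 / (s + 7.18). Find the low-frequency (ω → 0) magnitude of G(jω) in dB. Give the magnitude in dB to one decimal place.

-19.3 dB

G(0) = 0.78 / 7.18 = 0.10864
20 log₁₀(0.10864) = -19.28 dB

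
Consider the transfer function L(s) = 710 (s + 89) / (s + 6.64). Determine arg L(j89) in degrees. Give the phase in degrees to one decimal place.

-40.7°

∠(j89 + 89) = arctan(89/89) = 45.00°
∠(j89 + 6.64) = arctan(89/6.64) = 85.73°
∠L(j89) = 45.00° − 85.73° = -40.73°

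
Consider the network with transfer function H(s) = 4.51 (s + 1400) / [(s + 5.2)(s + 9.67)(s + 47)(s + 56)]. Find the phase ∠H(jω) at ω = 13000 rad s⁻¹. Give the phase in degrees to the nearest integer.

∠(j13000 + 1400) = arctan(13000/1400) = 83.85°
∠(j13000 + 5.2) = arctan(13000/5.2) = 89.98°
∠(j13000 + 9.67) = arctan(13000/9.67) = 89.96°
∠(j13000 + 47) = arctan(13000/47) = 89.79°
∠(j13000 + 56) = arctan(13000/56) = 89.75°
∠H(j13000) = 83.85° − (89.98° + 89.96° + 89.79° + 89.75°) = -275.63°

-276°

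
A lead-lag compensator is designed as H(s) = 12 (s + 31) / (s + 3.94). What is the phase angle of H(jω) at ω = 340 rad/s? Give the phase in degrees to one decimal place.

∠(j340 + 31) = arctan(340/31) = 84.79°
∠(j340 + 3.94) = arctan(340/3.94) = 89.34°
∠H(j340) = 84.79° − 89.34° = -4.55°

-4.5°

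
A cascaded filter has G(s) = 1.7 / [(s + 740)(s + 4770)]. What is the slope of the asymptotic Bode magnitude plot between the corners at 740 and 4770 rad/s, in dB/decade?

In this band the factors already past their corner are: pole at 740; net slope = -20 dB/decade.

-20 dB/decade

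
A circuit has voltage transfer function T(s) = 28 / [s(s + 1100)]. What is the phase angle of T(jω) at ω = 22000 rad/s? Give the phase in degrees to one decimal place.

-177.1°

∠(j22000 + 1100) = arctan(22000/1100) = 87.14°
∠(j22000) = 90.00°
∠T(j22000) = − (87.14° + 90.00°) = -177.14°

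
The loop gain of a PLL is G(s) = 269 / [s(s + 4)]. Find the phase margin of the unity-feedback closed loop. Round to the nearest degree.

14 deg

Gain crossover: |G(jω)| = 1 at ω ≈ 16.2 rad/sec.
∠G(j16.2) = −90° − arctan(16.2/4) ≈ -166.10°
PM = 180° + (-166.10°) = 13.90°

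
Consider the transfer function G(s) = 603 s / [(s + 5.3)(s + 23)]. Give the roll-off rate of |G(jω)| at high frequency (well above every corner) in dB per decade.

With 1 zero and 2 poles, the high-frequency asymptotic slope is 20 × (1 − 2) = -20 dB/decade.

-20 dB/decade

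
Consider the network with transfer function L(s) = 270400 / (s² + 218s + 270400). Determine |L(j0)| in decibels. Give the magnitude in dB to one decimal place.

L(0) = 270400 / 270400 = 1
20 log₁₀(1) = 0.00 dB

0.0 dB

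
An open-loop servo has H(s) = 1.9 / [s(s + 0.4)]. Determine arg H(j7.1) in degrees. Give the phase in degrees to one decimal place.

-176.8°

∠(j7.1 + 0.4) = arctan(7.1/0.4) = 86.78°
∠(j7.1) = 90.00°
∠H(j7.1) = − (86.78° + 90.00°) = -176.78°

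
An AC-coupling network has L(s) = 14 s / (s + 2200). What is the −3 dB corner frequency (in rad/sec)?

For a single-pole high-pass, the −3 dB point is at the pole: ω = 2200 rad/sec.

2200 rad/sec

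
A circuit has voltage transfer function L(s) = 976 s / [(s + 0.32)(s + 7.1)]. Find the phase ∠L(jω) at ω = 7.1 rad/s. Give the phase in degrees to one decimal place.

∠(j7.1) = 90.00°
∠(j7.1 + 0.32) = arctan(7.1/0.32) = 87.42°
∠(j7.1 + 7.1) = arctan(7.1/7.1) = 45.00°
∠L(j7.1) = 90.00° − (87.42° + 45.00°) = -42.42°

-42.4 deg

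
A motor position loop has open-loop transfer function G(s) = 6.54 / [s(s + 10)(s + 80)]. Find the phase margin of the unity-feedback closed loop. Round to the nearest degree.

Gain crossover: |G(jω)| = 1 at ω ≈ 0.00817 rad/s.
∠G(j0.00817) = −90° − arctan(0.00817/10) − arctan(0.00817/80) ≈ -90.05°
PM = 180° + (-90.05°) = 89.95°

90°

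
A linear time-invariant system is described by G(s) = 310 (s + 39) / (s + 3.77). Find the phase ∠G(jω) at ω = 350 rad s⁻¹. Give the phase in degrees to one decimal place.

∠(j350 + 39) = arctan(350/39) = 83.64°
∠(j350 + 3.77) = arctan(350/3.77) = 89.38°
∠G(j350) = 83.64° − 89.38° = -5.74°

-5.7°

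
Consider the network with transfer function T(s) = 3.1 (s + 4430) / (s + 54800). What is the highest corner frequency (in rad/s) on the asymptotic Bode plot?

Break frequencies occur at each pole and zero magnitude: 4430 rad/s, 54800 rad/s.
The highest is 54800 rad/s.

54800 rad/s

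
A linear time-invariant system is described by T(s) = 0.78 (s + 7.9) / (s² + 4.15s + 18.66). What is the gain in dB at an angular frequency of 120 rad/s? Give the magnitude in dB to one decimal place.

-43.7 dB

|j120 + 7.9| = √(120² + 7.9²) = 120.3
|(j120)² + 4.15(j120) + 18.66| = |-14381 + j498| = 1.439e+04
|T(j120)| = 0.78 × 120.3 / 1.439e+04 = 0.0065186
20 log₁₀(0.0065186) = -43.72 dB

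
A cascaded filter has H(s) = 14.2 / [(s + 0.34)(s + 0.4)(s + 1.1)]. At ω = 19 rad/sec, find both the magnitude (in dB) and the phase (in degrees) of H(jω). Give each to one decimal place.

|H| = -53.7 dB, ∠H = -264.5°

|j19 + 0.34| = √(19² + 0.34²) = 19
|j19 + 0.4| = √(19² + 0.4²) = 19
|j19 + 1.1| = √(19² + 1.1²) = 19.03
|H(j19)| = 14.2 / (19 × 19 × 19.03) = 0.002066
20 log₁₀(0.002066) = -53.70 dB
∠(j19 + 0.34) = arctan(19/0.34) = 88.97°
∠(j19 + 0.4) = arctan(19/0.4) = 88.79°
∠(j19 + 1.1) = arctan(19/1.1) = 86.69°
∠H(j19) = − (88.97° + 88.79° + 86.69°) = -264.46°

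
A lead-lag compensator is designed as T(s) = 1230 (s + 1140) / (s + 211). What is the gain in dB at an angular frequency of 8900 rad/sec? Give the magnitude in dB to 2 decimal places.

|j8900 + 1140| = √(8900² + 1140²) = 8973
|j8900 + 211| = √(8900² + 211²) = 8903
|T(j8900)| = 1230 × 8973 / 8903 = 1239.7
20 log₁₀(1239.7) = 61.866 dB

61.87 dB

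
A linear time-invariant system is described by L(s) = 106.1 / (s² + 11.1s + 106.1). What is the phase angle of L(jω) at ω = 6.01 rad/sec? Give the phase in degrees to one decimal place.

∠[(j6.01)² + 11.1(j6.01) + 106.1] = ∠[69.98 + j66.711] = 43.63°
∠L(j6.01) = −43.63° = -43.63°

-43.6°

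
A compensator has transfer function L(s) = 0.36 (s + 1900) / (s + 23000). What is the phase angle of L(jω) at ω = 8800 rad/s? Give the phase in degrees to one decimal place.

∠(j8800 + 1900) = arctan(8800/1900) = 77.82°
∠(j8800 + 23000) = arctan(8800/23000) = 20.94°
∠L(j8800) = 77.82° − 20.94° = 56.88°

56.9°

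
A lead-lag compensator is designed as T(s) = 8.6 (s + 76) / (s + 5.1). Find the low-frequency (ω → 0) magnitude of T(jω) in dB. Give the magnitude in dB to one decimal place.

42.2 dB

T(0) = 8.6 × 76 / 5.1 = 128.16
20 log₁₀(128.16) = 42.15 dB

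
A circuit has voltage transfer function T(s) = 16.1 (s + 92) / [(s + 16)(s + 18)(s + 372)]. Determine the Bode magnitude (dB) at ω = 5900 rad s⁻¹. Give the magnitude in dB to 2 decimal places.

|j5900 + 92| = √(5900² + 92²) = 5901
|j5900 + 16| = √(5900² + 16²) = 5900
|j5900 + 18| = √(5900² + 18²) = 5900
|j5900 + 372| = √(5900² + 372²) = 5912
|T(j5900)| = 16.1 × 5901 / (5900 × 5900 × 5912) = 4.6165e-07
20 log₁₀(4.6165e-07) = -126.714 dB

-126.71 dB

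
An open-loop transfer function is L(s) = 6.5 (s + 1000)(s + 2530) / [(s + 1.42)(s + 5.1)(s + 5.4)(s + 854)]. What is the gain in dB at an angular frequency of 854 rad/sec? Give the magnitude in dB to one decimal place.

|j854 + 1000| = √(854² + 1000²) = 1315
|j854 + 2530| = √(854² + 2530²) = 2670
|j854 + 1.42| = √(854² + 1.42²) = 854
|j854 + 5.1| = √(854² + 5.1²) = 854
|j854 + 5.4| = √(854² + 5.4²) = 854
|j854 + 854| = √(854² + 854²) = 1208
|L(j854)| = 6.5 × 1315 × 2670 / (854 × 854 × 854 × 1208) = 3.0342e-05
20 log₁₀(3.0342e-05) = -90.36 dB

-90.4 dB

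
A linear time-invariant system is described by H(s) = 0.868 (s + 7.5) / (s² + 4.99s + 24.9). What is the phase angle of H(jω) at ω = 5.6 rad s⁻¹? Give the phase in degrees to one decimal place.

-66.3°

∠(j5.6 + 7.5) = arctan(5.6/7.5) = 36.75°
∠[(j5.6)² + 4.99(j5.6) + 24.9] = ∠[-6.46 + j27.944] = 103.02°
∠H(j5.6) = 36.75° − 103.02° = -66.27°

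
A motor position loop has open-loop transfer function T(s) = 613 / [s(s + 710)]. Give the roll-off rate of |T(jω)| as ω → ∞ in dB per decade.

-40 dB/decade

With 0 zeros and 2 poles, the high-frequency asymptotic slope is 20 × (0 − 2) = -40 dB/decade.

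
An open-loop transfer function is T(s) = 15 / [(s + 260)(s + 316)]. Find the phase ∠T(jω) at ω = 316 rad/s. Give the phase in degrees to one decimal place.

-95.6°

∠(j316 + 260) = arctan(316/260) = 50.55°
∠(j316 + 316) = arctan(316/316) = 45.00°
∠T(j316) = − (50.55° + 45.00°) = -95.55°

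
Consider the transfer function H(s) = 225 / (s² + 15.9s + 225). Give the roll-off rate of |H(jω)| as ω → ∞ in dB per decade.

-40 dB/decade

With 0 zeros and 2 poles, the high-frequency asymptotic slope is 20 × (0 − 2) = -40 dB/decade.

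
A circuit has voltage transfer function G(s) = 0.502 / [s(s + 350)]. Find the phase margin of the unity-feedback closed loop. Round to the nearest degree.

90 deg

Gain crossover: |G(jω)| = 1 at ω ≈ 0.00143 rad/s.
∠G(j0.00143) = −90° − arctan(0.00143/350) ≈ -90.00°
PM = 180° + (-90.00°) = 90.00°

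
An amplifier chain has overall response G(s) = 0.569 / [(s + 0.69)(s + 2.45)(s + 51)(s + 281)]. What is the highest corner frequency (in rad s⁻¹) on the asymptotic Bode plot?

281 rad s⁻¹

Break frequencies occur at each pole and zero magnitude: 0.69 rad s⁻¹, 2.45 rad s⁻¹, 51 rad s⁻¹, 281 rad s⁻¹.
The highest is 281 rad s⁻¹.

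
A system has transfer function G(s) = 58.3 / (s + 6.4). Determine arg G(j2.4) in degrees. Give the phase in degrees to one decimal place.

∠(j2.4 + 6.4) = arctan(2.4/6.4) = 20.56°
∠G(j2.4) = −20.56° = -20.56°

-20.6°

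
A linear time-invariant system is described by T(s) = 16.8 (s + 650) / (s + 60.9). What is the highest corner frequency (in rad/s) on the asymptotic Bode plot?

650 rad/s

Break frequencies occur at each pole and zero magnitude: 60.9 rad/s, 650 rad/s.
The highest is 650 rad/s.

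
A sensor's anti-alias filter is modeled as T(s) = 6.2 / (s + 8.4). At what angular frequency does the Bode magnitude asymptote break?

The single real pole at s = −8.4 gives a corner at ω = 8.4 rad s⁻¹.

8.4 rad s⁻¹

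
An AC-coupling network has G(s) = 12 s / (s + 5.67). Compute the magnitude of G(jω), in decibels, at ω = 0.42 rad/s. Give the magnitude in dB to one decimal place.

-1.0 dB

|j0.42| = 0.42
|j0.42 + 5.67| = √(0.42² + 5.67²) = 5.686
|G(j0.42)| = 12 × 0.42 / 5.686 = 0.88646
20 log₁₀(0.88646) = -1.05 dB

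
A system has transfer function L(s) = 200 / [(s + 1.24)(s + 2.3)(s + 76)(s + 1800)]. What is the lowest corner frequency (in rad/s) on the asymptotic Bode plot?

1.24 rad/s

Break frequencies occur at each pole and zero magnitude: 1.24 rad/s, 2.3 rad/s, 76 rad/s, 1800 rad/s.
The lowest is 1.24 rad/s.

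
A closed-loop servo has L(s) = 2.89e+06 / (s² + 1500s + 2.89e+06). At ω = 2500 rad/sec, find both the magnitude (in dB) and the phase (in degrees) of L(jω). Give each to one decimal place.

|(j2500)² + 1500(j2500) + 2.89e+06| = |-3.36e+06 + j3.75e+06| = 5.035e+06
|L(j2500)| = 2.89e+06 / 5.035e+06 = 0.57397
20 log₁₀(0.57397) = -4.82 dB
∠[(j2500)² + 1500(j2500) + 2.89e+06] = ∠[-3.36e+06 + j3.75e+06] = 131.86°
∠L(j2500) = −131.86° = -131.86°

|L| = -4.8 dB, ∠L = -131.9°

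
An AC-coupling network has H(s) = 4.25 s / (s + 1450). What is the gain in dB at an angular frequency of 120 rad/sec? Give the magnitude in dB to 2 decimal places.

-9.11 dB

|j120| = 120
|j120 + 1450| = √(120² + 1450²) = 1455
|H(j120)| = 4.25 × 120 / 1455 = 0.35053
20 log₁₀(0.35053) = -9.106 dB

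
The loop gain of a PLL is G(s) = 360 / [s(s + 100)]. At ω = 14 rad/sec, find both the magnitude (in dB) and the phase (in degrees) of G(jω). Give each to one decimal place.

|j14 + 100| = √(14² + 100²) = 101
|j14| = 14
|G(j14)| = 360 / (101 × 14) = 0.25466
20 log₁₀(0.25466) = -11.88 dB
∠(j14 + 100) = arctan(14/100) = 7.97°
∠(j14) = 90.00°
∠G(j14) = − (7.97° + 90.00°) = -97.97°

|G| = -11.9 dB, ∠G = -98.0°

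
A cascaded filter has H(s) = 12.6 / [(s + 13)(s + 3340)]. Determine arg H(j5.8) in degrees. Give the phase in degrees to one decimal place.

∠(j5.8 + 13) = arctan(5.8/13) = 24.04°
∠(j5.8 + 3340) = arctan(5.8/3340) = 0.10°
∠H(j5.8) = − (24.04° + 0.10°) = -24.14°

-24.1°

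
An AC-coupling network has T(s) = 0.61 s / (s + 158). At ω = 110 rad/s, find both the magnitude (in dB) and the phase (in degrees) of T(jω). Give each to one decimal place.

|T| = -9.2 dB, ∠T = 55.2 deg

|j110| = 110
|j110 + 158| = √(110² + 158²) = 192.5
|T(j110)| = 0.61 × 110 / 192.5 = 0.34853
20 log₁₀(0.34853) = -9.16 dB
∠(j110) = 90.00°
∠(j110 + 158) = arctan(110/158) = 34.85°
∠T(j110) = 90.00° − 34.85° = 55.15°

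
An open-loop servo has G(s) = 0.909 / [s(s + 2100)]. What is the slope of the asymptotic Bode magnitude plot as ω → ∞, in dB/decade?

With 0 zeros and 2 poles, the high-frequency asymptotic slope is 20 × (0 − 2) = -40 dB/decade.

-40 dB/decade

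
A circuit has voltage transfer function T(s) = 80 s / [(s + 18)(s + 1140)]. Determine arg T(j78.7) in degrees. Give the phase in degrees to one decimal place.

8.9°

∠(j78.7) = 90.00°
∠(j78.7 + 18) = arctan(78.7/18) = 77.12°
∠(j78.7 + 1140) = arctan(78.7/1140) = 3.95°
∠T(j78.7) = 90.00° − (77.12° + 3.95°) = 8.93°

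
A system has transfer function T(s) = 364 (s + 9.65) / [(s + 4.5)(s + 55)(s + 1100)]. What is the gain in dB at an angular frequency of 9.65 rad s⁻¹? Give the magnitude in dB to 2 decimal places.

|j9.65 + 9.65| = √(9.65² + 9.65²) = 13.65
|j9.65 + 4.5| = √(9.65² + 4.5²) = 10.65
|j9.65 + 55| = √(9.65² + 55²) = 55.84
|j9.65 + 1100| = √(9.65² + 1100²) = 1100
|T(j9.65)| = 364 × 13.65 / (10.65 × 55.84 × 1100) = 0.0075951
20 log₁₀(0.0075951) = -42.389 dB

-42.39 dB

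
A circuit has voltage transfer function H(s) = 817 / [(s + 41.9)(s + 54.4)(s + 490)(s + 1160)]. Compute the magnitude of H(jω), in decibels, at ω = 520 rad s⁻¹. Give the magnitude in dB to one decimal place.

|j520 + 41.9| = √(520² + 41.9²) = 521.7
|j520 + 54.4| = √(520² + 54.4²) = 522.8
|j520 + 490| = √(520² + 490²) = 714.5
|j520 + 1160| = √(520² + 1160²) = 1271
|H(j520)| = 817 / (521.7 × 522.8 × 714.5 × 1271) = 3.2978e-09
20 log₁₀(3.2978e-09) = -169.64 dB

-169.6 dB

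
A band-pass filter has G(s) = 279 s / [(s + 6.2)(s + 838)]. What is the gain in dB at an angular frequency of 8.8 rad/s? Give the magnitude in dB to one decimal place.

|j8.8| = 8.8
|j8.8 + 6.2| = √(8.8² + 6.2²) = 10.76
|j8.8 + 838| = √(8.8² + 838²) = 838
|G(j8.8)| = 279 × 8.8 / (10.76 × 838) = 0.27215
20 log₁₀(0.27215) = -11.30 dB

-11.3 dB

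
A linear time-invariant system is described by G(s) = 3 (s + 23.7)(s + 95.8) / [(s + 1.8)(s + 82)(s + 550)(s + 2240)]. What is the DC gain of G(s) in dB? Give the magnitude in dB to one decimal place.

-88.5 dB

G(0) = 3 × 23.7 × 95.8 / (1.8 × 82 × 550 × 2240) = 3.7457e-05
20 log₁₀(3.7457e-05) = -88.53 dB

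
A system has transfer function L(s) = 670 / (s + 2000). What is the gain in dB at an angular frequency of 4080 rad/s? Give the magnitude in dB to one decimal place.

|j4080 + 2000| = √(4080² + 2000²) = 4544
|L(j4080)| = 670 / 4544 = 0.14745
20 log₁₀(0.14745) = -16.63 dB

-16.6 dB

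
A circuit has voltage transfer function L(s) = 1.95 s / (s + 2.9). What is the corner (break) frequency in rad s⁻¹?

The single real pole at s = −2.9 gives a corner at ω = 2.9 rad s⁻¹.

2.9 rad s⁻¹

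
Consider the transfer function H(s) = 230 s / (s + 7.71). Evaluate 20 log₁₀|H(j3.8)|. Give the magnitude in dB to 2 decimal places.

|j3.8| = 3.8
|j3.8 + 7.71| = √(3.8² + 7.71²) = 8.596
|H(j3.8)| = 230 × 3.8 / 8.596 = 101.68
20 log₁₀(101.68) = 40.145 dB

40.14 dB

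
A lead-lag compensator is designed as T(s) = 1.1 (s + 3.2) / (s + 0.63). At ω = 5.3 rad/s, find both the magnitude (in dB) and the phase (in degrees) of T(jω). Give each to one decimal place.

|T| = 2.1 dB, ∠T = -24.3°

|j5.3 + 3.2| = √(5.3² + 3.2²) = 6.191
|j5.3 + 0.63| = √(5.3² + 0.63²) = 5.337
|T(j5.3)| = 1.1 × 6.191 / 5.337 = 1.276
20 log₁₀(1.276) = 2.12 dB
∠(j5.3 + 3.2) = arctan(5.3/3.2) = 58.88°
∠(j5.3 + 0.63) = arctan(5.3/0.63) = 83.22°
∠T(j5.3) = 58.88° − 83.22° = -24.34°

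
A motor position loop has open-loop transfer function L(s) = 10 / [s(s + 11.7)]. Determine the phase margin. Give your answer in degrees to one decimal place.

85.8°

Gain crossover: |L(jω)| = 1 at ω ≈ 0.852 rad s⁻¹.
∠L(j0.852) = −90° − arctan(0.852/11.7) ≈ -94.17°
PM = 180° + (-94.17°) = 85.83°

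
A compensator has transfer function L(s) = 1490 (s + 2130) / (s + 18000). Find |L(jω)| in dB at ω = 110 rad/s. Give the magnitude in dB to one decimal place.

44.9 dB

|j110 + 2130| = √(110² + 2130²) = 2133
|j110 + 18000| = √(110² + 18000²) = 1.8e+04
|L(j110)| = 1490 × 2133 / 1.8e+04 = 176.55
20 log₁₀(176.55) = 44.94 dB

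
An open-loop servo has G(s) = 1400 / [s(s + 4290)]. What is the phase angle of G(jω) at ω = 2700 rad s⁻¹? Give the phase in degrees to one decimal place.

∠(j2700 + 4290) = arctan(2700/4290) = 32.19°
∠(j2700) = 90.00°
∠G(j2700) = − (32.19° + 90.00°) = -122.19°

-122.2°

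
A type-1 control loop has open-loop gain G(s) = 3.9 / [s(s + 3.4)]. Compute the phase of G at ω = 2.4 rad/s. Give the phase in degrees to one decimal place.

-125.2°

∠(j2.4 + 3.4) = arctan(2.4/3.4) = 35.22°
∠(j2.4) = 90.00°
∠G(j2.4) = − (35.22° + 90.00°) = -125.22°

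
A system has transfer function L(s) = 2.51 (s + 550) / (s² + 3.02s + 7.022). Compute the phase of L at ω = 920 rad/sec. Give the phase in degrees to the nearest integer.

-121°

∠(j920 + 550) = arctan(920/550) = 59.13°
∠[(j920)² + 3.02(j920) + 7.022] = ∠[-8.4639e+05 + j2778.4] = 179.81°
∠L(j920) = 59.13° − 179.81° = -120.68°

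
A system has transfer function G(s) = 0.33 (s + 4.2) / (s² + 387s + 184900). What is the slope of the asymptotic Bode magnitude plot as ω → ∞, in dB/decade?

With 1 zero and 2 poles, the high-frequency asymptotic slope is 20 × (1 − 2) = -20 dB/decade.

-20 dB/decade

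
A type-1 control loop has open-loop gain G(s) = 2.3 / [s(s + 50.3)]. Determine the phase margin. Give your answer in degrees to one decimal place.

89.9°

Gain crossover: |G(jω)| = 1 at ω ≈ 0.0457 rad/sec.
∠G(j0.0457) = −90° − arctan(0.0457/50.3) ≈ -90.05°
PM = 180° + (-90.05°) = 89.95°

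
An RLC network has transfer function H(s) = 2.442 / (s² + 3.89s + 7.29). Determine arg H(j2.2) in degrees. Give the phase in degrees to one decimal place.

∠[(j2.2)² + 3.89(j2.2) + 7.29] = ∠[2.45 + j8.558] = 74.02°
∠H(j2.2) = −74.02° = -74.02°

-74.0°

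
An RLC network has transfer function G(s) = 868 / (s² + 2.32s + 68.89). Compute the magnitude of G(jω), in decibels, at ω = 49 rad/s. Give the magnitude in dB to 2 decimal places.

|(j49)² + 2.32(j49) + 68.89| = |-2332.1 + j113.68| = 2335
|G(j49)| = 868 / 2335 = 0.37175
20 log₁₀(0.37175) = -8.595 dB

-8.59 dB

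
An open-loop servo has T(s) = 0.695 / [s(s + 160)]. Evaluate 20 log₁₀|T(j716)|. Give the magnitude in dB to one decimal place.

-117.6 dB

|j716 + 160| = √(716² + 160²) = 733.7
|j716| = 716
|T(j716)| = 0.695 / (733.7 × 716) = 1.3231e-06
20 log₁₀(1.3231e-06) = -117.57 dB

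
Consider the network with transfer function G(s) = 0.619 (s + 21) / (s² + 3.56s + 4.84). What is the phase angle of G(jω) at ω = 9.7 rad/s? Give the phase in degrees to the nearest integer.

∠(j9.7 + 21) = arctan(9.7/21) = 24.79°
∠[(j9.7)² + 3.56(j9.7) + 4.84] = ∠[-89.25 + j34.532] = 158.85°
∠G(j9.7) = 24.79° − 158.85° = -134.06°

-134°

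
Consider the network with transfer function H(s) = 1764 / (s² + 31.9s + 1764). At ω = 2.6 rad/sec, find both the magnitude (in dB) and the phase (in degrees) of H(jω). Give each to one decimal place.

|(j2.6)² + 31.9(j2.6) + 1764| = |1757.2 + j82.94| = 1759
|H(j2.6)| = 1764 / 1759 = 1.0027
20 log₁₀(1.0027) = 0.02 dB
∠[(j2.6)² + 31.9(j2.6) + 1764] = ∠[1757.2 + j82.94] = 2.70°
∠H(j2.6) = −2.70° = -2.70°

|H| = 0.0 dB, ∠H = -2.7°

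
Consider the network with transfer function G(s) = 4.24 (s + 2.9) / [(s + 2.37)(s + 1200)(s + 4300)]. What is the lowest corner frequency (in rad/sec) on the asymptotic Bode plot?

Break frequencies occur at each pole and zero magnitude: 2.37 rad/sec, 2.9 rad/sec, 1200 rad/sec, 4300 rad/sec.
The lowest is 2.37 rad/sec.

2.37 rad/sec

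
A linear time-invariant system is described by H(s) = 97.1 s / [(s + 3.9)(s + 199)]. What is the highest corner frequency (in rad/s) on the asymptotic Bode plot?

Break frequencies occur at each pole and zero magnitude: 3.9 rad/s, 199 rad/s.
The highest is 199 rad/s.

199 rad/s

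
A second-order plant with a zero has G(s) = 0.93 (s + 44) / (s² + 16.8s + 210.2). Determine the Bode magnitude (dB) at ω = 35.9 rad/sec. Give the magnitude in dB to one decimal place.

|j35.9 + 44| = √(35.9² + 44²) = 56.79
|(j35.9)² + 16.8(j35.9) + 210.2| = |-1078.6 + j603.12| = 1236
|G(j35.9)| = 0.93 × 56.79 / 1236 = 0.042736
20 log₁₀(0.042736) = -27.38 dB

-27.4 dB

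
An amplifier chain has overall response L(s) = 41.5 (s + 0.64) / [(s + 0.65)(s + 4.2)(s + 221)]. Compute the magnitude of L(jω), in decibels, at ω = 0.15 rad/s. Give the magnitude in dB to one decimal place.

|j0.15 + 0.64| = √(0.15² + 0.64²) = 0.6573
|j0.15 + 0.65| = √(0.15² + 0.65²) = 0.6671
|j0.15 + 4.2| = √(0.15² + 4.2²) = 4.203
|j0.15 + 221| = √(0.15² + 221²) = 221
|L(j0.15)| = 41.5 × 0.6573 / (0.6671 × 4.203 × 221) = 0.044029
20 log₁₀(0.044029) = -27.13 dB

-27.1 dB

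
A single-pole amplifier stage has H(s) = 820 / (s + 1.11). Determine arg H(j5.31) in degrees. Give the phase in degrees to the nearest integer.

-78°

∠(j5.31 + 1.11) = arctan(5.31/1.11) = 78.19°
∠H(j5.31) = −78.19° = -78.19°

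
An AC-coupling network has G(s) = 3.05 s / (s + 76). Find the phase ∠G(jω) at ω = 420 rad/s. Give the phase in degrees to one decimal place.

∠(j420) = 90.00°
∠(j420 + 76) = arctan(420/76) = 79.74°
∠G(j420) = 90.00° − 79.74° = 10.26°

10.3°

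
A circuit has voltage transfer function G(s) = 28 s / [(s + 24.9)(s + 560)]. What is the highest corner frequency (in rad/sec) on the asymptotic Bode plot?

560 rad/sec

Break frequencies occur at each pole and zero magnitude: 24.9 rad/sec, 560 rad/sec.
The highest is 560 rad/sec.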